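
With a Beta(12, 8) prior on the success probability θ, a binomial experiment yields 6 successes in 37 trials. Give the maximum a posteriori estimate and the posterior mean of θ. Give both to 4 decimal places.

Posterior: Beta(12+6, 8+31) = Beta(18, 39).
Mode = (18−1)/(18+39−2) = 17/55 = 0.3091.
Mean = 18/(18+39) = 18/57 = 0.3158.

maximum a posteriori estimate = 0.3091, posterior mean = 0.3158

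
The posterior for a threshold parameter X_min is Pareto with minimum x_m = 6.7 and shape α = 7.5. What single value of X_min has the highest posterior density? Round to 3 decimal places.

6.700

The Pareto density is strictly decreasing on [x_m, ∞), so the mode is x_m = 6.700.
Mean = α·x_m/(α−1) = 7.5·6.7/6.5 = 7.731.
This is the posterior mode — the MAP estimate.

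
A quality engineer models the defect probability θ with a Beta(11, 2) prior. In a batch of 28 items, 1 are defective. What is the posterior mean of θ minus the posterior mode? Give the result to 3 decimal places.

Posterior: Beta(11+1, 2+27) = Beta(12, 29).
Mode = (12−1)/(12+29−2) = 11/39 = 0.282.
Mean = 12/(12+29) = 12/41 = 0.293.
Difference = 0.293 − 0.282 = 0.011.

0.011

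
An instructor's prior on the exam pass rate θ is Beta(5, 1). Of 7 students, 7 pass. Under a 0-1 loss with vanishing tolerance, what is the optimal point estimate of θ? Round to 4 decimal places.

1.0000

Posterior: Beta(5+7, 1+0) = Beta(12, 1).
Since β = 1 ≤ 1 and α > 1, the Beta density is monotone increasing on [0,1]; the mode is at 1.
Mean = 12/(12+1) = 0.9231.
This is the posterior mode — the MAP estimate.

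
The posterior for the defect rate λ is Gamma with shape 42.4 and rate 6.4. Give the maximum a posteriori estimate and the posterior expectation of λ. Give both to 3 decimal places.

λ_MAP = 6.469, E[λ|data] = 6.625

Mode = (α−1)/β = 41.4/6.4 = 6.469.
Mean = α/β = 42.4/6.4 = 6.625.
The mean is pulled above the mode by the posterior's right skew.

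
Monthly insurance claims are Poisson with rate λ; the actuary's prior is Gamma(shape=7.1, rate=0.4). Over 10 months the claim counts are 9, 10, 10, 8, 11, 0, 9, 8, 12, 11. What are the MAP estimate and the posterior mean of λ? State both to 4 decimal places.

Σ counts = 88. Posterior: Gamma(shape = 7.1+88 = 95.1, rate = 0.4+10 = 10.4).
Mode = (α−1)/β = 94.1/10.4 = 9.0481.
Mean = α/β = 95.1/10.4 = 9.1442.
Right-skewed posterior ⇒ mode < mean.

MAP estimate = 9.0481, posterior mean = 9.1442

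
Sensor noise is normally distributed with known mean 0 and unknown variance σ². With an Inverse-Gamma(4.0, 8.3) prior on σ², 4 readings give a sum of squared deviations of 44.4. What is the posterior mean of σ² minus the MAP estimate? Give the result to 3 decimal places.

1.743

Posterior: Inverse-Gamma(shape = 4.0+4/2 = 6.0, scale = 8.3+44.4/2 = 30.5).
Mode = β/(α+1) = 30.5/7.0 = 4.357.
Mean = β/(α−1) = 30.5/5.0 = 6.100.
Difference = 6.100 − 4.357 = 1.743.
The posterior is right-skewed, so the mean exceeds the mode.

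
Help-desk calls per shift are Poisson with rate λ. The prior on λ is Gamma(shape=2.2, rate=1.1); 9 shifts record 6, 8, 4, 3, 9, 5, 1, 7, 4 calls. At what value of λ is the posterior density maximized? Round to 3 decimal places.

Σ counts = 47. Posterior: Gamma(shape = 2.2+47 = 49.2, rate = 1.1+9 = 10.1).
Mode = (α−1)/β = 48.2/10.1 = 4.772.
Mean = α/β = 49.2/10.1 = 4.871.
This is the posterior mode — the MAP estimate.

4.772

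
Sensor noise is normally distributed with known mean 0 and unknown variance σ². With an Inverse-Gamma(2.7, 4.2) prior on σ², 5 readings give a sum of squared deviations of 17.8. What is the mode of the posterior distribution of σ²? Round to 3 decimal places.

2.113

Posterior: Inverse-Gamma(shape = 2.7+5/2 = 5.2, scale = 4.2+17.8/2 = 13.1).
Mode = β/(α+1) = 13.1/6.2 = 2.113.
Mean = β/(α−1) = 13.1/4.2 = 3.119.
This is the posterior mode — the MAP estimate.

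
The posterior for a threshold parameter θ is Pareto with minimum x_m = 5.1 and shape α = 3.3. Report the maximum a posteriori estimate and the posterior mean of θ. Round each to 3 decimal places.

MAP = 5.100; posterior mean = 7.317

The Pareto density is strictly decreasing on [x_m, ∞), so the mode is x_m = 5.100.
Mean = α·x_m/(α−1) = 3.3·5.1/2.3 = 7.317.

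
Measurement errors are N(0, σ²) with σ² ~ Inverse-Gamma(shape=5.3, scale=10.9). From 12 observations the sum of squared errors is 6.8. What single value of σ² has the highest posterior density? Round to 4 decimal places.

1.1626

Posterior: Inverse-Gamma(shape = 5.3+12/2 = 11.3, scale = 10.9+6.8/2 = 14.3).
Mode = β/(α+1) = 14.3/12.3 = 1.1626.
Mean = β/(α−1) = 14.3/10.3 = 1.3883.
This is the posterior mode — the MAP estimate.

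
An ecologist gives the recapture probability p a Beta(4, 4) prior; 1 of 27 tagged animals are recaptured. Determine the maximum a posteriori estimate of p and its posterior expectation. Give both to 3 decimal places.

MAP = 0.121, posterior mean = 0.143

Posterior: Beta(4+1, 4+26) = Beta(5, 30).
Mode = (5−1)/(5+30−2) = 4/33 = 0.121.
Mean = 5/(5+30) = 5/35 = 0.143.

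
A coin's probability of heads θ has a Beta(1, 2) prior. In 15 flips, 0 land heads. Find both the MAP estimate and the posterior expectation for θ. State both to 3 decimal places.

MAP: 0.000. Posterior mean: 0.056.

Posterior: Beta(1+0, 2+15) = Beta(1, 17).
Since α = 1 ≤ 1 and β > 1, the Beta density is monotone decreasing on [0,1]; the mode is at 0.
Mean = 1/(1+17) = 0.056.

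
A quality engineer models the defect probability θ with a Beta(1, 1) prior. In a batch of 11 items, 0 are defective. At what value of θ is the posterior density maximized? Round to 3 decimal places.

0.000

Posterior: Beta(1+0, 1+11) = Beta(1, 12).
Since α = 1 ≤ 1 and β > 1, the Beta density is monotone decreasing on [0,1]; the mode is at 0.
Mean = 1/(1+12) = 0.077.
This is the posterior mode — the MAP estimate.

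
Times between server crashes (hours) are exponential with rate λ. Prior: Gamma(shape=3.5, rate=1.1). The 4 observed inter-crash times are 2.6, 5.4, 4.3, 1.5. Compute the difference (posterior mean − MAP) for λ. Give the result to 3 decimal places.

Σ times = 13.8. Posterior: Gamma(shape = 3.5+4 = 7.5, rate = 1.1+13.8 = 14.9).
Mode = (α−1)/β = 6.5/14.9 = 0.436.
Mean = α/β = 7.5/14.9 = 0.503.
Difference = 0.503 − 0.436 = 0.067.

0.067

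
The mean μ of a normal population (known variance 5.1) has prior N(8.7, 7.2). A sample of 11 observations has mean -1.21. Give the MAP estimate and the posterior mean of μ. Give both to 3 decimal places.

Posterior for μ is Normal. Precision-weighted mean: (1/7.2·8.7 + 11/5.1·-1.21) / (1/7.2 + 11/5.1) = -0.610.
A Normal posterior is symmetric, so mode = mean.

MAP = -0.610, posterior mean = -0.610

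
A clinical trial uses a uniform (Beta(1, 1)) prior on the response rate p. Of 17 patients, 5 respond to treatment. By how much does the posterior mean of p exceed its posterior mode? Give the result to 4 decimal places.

Posterior: Beta(1+5, 1+12) = Beta(6, 13).
Mode = (6−1)/(6+13−2) = 5/17 = 0.2941.
Mean = 6/(6+13) = 6/19 = 0.3158.
Difference = 0.3158 − 0.2941 = 0.0217.

0.0217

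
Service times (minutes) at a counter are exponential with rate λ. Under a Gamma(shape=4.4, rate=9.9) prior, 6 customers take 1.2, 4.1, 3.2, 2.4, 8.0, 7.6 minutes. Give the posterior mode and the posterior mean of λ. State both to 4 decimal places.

Σ times = 26.5. Posterior: Gamma(shape = 4.4+6 = 10.4, rate = 9.9+26.5 = 36.4).
Mode = (α−1)/β = 9.4/36.4 = 0.2582.
Mean = α/β = 10.4/36.4 = 0.2857.

MAP = 0.2582, posterior mean = 0.2857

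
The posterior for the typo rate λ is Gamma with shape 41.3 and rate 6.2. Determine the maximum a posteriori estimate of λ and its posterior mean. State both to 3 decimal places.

maximum a posteriori estimate = 6.500, posterior mean = 6.661

Mode = (α−1)/β = 40.3/6.2 = 6.500.
Mean = α/β = 41.3/6.2 = 6.661.
Right-skewed posterior ⇒ mode < mean.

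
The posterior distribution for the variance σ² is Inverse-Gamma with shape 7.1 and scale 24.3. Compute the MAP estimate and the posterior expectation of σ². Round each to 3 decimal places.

σ²_MAP = 3.000, E[σ²|data] = 3.984

Mode = β/(α+1) = 24.3/8.1 = 3.000.
Mean = β/(α−1) = 24.3/6.1 = 3.984.
Mean > mode: the posterior has a right tail.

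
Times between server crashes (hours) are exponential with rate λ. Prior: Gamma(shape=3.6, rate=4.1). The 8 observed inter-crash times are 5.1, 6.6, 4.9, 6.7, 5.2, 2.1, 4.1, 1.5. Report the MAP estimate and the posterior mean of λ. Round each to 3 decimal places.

Σ times = 36.2. Posterior: Gamma(shape = 3.6+8 = 11.6, rate = 4.1+36.2 = 40.3).
Mode = (α−1)/β = 10.6/40.3 = 0.263.
Mean = α/β = 11.6/40.3 = 0.288.
Right-skewed posterior ⇒ mode < mean.

λ_MAP = 0.263, E[λ|data] = 0.288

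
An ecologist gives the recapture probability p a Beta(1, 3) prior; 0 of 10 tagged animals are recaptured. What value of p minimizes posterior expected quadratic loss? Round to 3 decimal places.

0.071

Posterior: Beta(1+0, 3+10) = Beta(1, 13).
Since α = 1 ≤ 1 and β > 1, the Beta density is monotone decreasing on [0,1]; the mode is at 0.
Mean = 1/(1+13) = 0.071.
Quadratic loss ⇒ the optimal estimator is the posterior mean.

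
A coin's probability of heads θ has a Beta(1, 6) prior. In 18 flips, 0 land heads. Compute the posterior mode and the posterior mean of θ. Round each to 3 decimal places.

MAP = 0.000, posterior mean = 0.040

Posterior: Beta(1+0, 6+18) = Beta(1, 24).
Since α = 1 ≤ 1 and β > 1, the Beta density is monotone decreasing on [0,1]; the mode is at 0.
Mean = 1/(1+24) = 0.040.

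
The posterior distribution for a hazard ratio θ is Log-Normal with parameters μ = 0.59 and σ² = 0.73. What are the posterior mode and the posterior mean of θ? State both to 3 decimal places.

posterior mode = 0.869, posterior mean = 2.599

Mode = exp(μ − σ²) = exp(-0.14) = 0.869.
Mean = exp(μ + σ²/2) = exp(0.955) = 2.599.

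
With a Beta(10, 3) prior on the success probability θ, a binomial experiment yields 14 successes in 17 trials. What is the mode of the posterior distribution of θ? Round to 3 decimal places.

Posterior: Beta(10+14, 3+3) = Beta(24, 6).
Mode = (24−1)/(24+6−2) = 23/28 = 0.821.
Mean = 24/(24+6) = 24/30 = 0.800.
This is the posterior mode — the MAP estimate.

0.821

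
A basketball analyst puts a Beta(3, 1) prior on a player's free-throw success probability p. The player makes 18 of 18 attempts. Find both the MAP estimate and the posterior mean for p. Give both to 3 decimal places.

Posterior: Beta(3+18, 1+0) = Beta(21, 1).
Since β = 1 ≤ 1 and α > 1, the Beta density is monotone increasing on [0,1]; the mode is at 1.
Mean = 21/(21+1) = 0.955.
Mode > mean: the posterior has a left tail.

MAP estimate = 1.000, posterior mean = 0.955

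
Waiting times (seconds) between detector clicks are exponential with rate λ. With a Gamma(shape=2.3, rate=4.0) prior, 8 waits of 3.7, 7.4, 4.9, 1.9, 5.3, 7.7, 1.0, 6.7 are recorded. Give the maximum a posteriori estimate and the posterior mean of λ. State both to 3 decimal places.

MAP: 0.218. Posterior mean: 0.242.

Σ times = 38.6. Posterior: Gamma(shape = 2.3+8 = 10.3, rate = 4.0+38.6 = 42.6).
Mode = (α−1)/β = 9.3/42.6 = 0.218.
Mean = α/β = 10.3/42.6 = 0.242.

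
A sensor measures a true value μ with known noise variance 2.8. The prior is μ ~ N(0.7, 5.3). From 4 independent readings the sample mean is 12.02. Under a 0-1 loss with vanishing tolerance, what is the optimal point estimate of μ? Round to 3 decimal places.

10.699

Posterior for μ is Normal. Precision-weighted mean: (1/5.3·0.7 + 4/2.8·12.02) / (1/5.3 + 4/2.8) = 10.699.
A Normal posterior is symmetric, so mode = mean.
This is the posterior mode — the MAP estimate.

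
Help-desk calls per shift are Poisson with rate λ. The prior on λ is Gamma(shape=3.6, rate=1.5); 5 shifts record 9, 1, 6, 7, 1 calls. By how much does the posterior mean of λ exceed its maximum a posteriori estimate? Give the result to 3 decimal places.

0.154

Σ counts = 24. Posterior: Gamma(shape = 3.6+24 = 27.6, rate = 1.5+5 = 6.5).
Mode = (α−1)/β = 26.6/6.5 = 4.092.
Mean = α/β = 27.6/6.5 = 4.246.
Difference = 4.246 − 4.092 = 0.154.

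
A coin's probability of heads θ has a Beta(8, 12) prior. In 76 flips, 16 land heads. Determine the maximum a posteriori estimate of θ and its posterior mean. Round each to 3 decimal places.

Posterior: Beta(8+16, 12+60) = Beta(24, 72).
Mode = (24−1)/(24+72−2) = 23/94 = 0.245.
Mean = 24/(24+72) = 24/96 = 0.250.

θ_MAP = 0.245, E[θ|data] = 0.250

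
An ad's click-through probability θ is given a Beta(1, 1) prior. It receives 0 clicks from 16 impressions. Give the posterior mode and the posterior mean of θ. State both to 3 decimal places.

MAP: 0.000. Posterior mean: 0.056.

Posterior: Beta(1+0, 1+16) = Beta(1, 17).
Since α = 1 ≤ 1 and β > 1, the Beta density is monotone decreasing on [0,1]; the mode is at 0.
Mean = 1/(1+17) = 0.056.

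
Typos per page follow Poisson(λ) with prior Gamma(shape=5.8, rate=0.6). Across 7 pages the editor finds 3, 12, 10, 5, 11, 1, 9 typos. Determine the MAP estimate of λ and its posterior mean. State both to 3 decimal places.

Σ counts = 51. Posterior: Gamma(shape = 5.8+51 = 56.8, rate = 0.6+7 = 7.6).
Mode = (α−1)/β = 55.8/7.6 = 7.342.
Mean = α/β = 56.8/7.6 = 7.474.

MAP: 7.342. Posterior mean: 7.474.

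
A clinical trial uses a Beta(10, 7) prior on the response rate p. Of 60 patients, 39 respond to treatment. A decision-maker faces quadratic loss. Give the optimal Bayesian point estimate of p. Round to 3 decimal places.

Posterior: Beta(10+39, 7+21) = Beta(49, 28).
Mode = (49−1)/(49+28−2) = 48/75 = 0.640.
Mean = 49/(49+28) = 49/77 = 0.636.
Quadratic loss ⇒ the optimal estimator is the posterior mean.

0.636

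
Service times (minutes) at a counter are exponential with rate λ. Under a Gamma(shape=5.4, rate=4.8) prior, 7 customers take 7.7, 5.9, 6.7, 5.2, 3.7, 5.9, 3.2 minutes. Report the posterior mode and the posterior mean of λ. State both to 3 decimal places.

Σ times = 38.3. Posterior: Gamma(shape = 5.4+7 = 12.4, rate = 4.8+38.3 = 43.1).
Mode = (α−1)/β = 11.4/43.1 = 0.265.
Mean = α/β = 12.4/43.1 = 0.288.

MAP = 0.265, posterior mean = 0.288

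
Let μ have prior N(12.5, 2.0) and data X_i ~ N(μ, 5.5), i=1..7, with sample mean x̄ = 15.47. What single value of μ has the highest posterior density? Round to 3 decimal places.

Posterior for μ is Normal. Precision-weighted mean: (1/2.0·12.5 + 7/5.5·15.47) / (1/2.0 + 7/5.5) = 14.632.
A Normal posterior is symmetric, so mode = mean.
This is the posterior mode — the MAP estimate.

14.632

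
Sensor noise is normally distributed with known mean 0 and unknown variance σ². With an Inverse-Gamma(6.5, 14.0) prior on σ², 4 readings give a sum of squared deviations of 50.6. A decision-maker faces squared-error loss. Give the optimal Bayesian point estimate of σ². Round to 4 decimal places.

Posterior: Inverse-Gamma(shape = 6.5+4/2 = 8.5, scale = 14.0+50.6/2 = 39.3).
Mode = β/(α+1) = 39.3/9.5 = 4.1368.
Mean = β/(α−1) = 39.3/7.5 = 5.2400.
Squared-error loss ⇒ the optimal estimator is the posterior mean.

5.2400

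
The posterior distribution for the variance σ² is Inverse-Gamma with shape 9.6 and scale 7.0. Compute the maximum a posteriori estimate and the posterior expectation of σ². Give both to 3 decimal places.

Mode = β/(α+1) = 7.0/10.6 = 0.660.
Mean = β/(α−1) = 7.0/8.6 = 0.814.
The mean is pulled above the mode by the posterior's right skew.

σ²_MAP = 0.660, E[σ²|data] = 0.814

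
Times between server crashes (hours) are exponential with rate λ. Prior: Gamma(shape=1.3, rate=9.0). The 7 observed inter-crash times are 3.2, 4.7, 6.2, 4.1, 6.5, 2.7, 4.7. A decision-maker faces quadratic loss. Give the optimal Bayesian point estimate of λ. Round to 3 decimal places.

Σ times = 32.1. Posterior: Gamma(shape = 1.3+7 = 8.3, rate = 9.0+32.1 = 41.1).
Mode = (α−1)/β = 7.3/41.1 = 0.178.
Mean = α/β = 8.3/41.1 = 0.202.
Quadratic loss ⇒ the optimal estimator is the posterior mean.

0.202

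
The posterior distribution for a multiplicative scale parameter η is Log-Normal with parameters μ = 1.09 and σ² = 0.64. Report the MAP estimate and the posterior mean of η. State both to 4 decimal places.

MAP = 1.5683, posterior mean = 4.0960

Mode = exp(μ − σ²) = exp(0.45) = 1.5683.
Mean = exp(μ + σ²/2) = exp(1.410) = 4.0960.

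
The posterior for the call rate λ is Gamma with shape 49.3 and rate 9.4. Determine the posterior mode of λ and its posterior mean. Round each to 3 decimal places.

Mode = (α−1)/β = 48.3/9.4 = 5.138.
Mean = α/β = 49.3/9.4 = 5.245.
Right-skewed posterior ⇒ mode < mean.

MAP: 5.138. Posterior mean: 5.245.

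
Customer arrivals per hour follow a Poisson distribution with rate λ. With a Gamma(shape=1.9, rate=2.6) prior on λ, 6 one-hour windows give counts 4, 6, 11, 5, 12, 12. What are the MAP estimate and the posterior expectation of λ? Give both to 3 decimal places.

Σ counts = 50. Posterior: Gamma(shape = 1.9+50 = 51.9, rate = 2.6+6 = 8.6).
Mode = (α−1)/β = 50.9/8.6 = 5.919.
Mean = α/β = 51.9/8.6 = 6.035.
The mean is pulled above the mode by the posterior's right skew.

λ_MAP = 5.919, E[λ|data] = 6.035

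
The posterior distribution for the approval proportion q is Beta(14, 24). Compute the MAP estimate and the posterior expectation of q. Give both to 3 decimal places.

Mode = (14−1)/(14+24−2) = 13/36 = 0.361.
Mean = 14/(14+24) = 14/38 = 0.368.

MAP = 0.361; posterior mean = 0.368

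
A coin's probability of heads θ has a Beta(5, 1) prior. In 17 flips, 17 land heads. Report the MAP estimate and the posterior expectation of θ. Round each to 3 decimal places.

MAP estimate = 1.000, posterior expectation = 0.957

Posterior: Beta(5+17, 1+0) = Beta(22, 1).
Since β = 1 ≤ 1 and α > 1, the Beta density is monotone increasing on [0,1]; the mode is at 1.
Mean = 22/(22+1) = 0.957.
Left-skewed posterior ⇒ mean < mode.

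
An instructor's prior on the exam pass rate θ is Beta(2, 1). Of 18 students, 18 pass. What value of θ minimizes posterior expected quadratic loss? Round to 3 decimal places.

0.952

Posterior: Beta(2+18, 1+0) = Beta(20, 1).
Since β = 1 ≤ 1 and α > 1, the Beta density is monotone increasing on [0,1]; the mode is at 1.
Mean = 20/(20+1) = 0.952.
Quadratic loss ⇒ the optimal estimator is the posterior mean.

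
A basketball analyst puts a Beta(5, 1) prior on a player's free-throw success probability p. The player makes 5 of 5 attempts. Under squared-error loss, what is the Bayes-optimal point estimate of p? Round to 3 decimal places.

0.909

Posterior: Beta(5+5, 1+0) = Beta(10, 1).
Since β = 1 ≤ 1 and α > 1, the Beta density is monotone increasing on [0,1]; the mode is at 1.
Mean = 10/(10+1) = 0.909.
Squared-error loss ⇒ the optimal estimator is the posterior mean.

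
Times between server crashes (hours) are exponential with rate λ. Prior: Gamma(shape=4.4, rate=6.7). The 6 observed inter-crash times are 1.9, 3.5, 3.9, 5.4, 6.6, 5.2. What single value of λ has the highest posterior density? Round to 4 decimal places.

Σ times = 26.5. Posterior: Gamma(shape = 4.4+6 = 10.4, rate = 6.7+26.5 = 33.2).
Mode = (α−1)/β = 9.4/33.2 = 0.2831.
Mean = α/β = 10.4/33.2 = 0.3133.
This is the posterior mode — the MAP estimate.

0.2831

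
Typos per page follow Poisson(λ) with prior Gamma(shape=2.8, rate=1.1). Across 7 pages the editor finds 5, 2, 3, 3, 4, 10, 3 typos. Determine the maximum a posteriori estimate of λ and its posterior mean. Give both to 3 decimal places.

Σ counts = 30. Posterior: Gamma(shape = 2.8+30 = 32.8, rate = 1.1+7 = 8.1).
Mode = (α−1)/β = 31.8/8.1 = 3.926.
Mean = α/β = 32.8/8.1 = 4.049.

λ_MAP = 3.926, E[λ|data] = 4.049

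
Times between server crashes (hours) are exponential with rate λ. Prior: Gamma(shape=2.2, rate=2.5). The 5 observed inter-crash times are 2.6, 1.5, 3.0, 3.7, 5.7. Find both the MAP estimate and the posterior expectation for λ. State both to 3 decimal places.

MAP estimate = 0.326, posterior expectation = 0.379

Σ times = 16.5. Posterior: Gamma(shape = 2.2+5 = 7.2, rate = 2.5+16.5 = 19.0).
Mode = (α−1)/β = 6.2/19.0 = 0.326.
Mean = α/β = 7.2/19.0 = 0.379.
Right-skewed posterior ⇒ mode < mean.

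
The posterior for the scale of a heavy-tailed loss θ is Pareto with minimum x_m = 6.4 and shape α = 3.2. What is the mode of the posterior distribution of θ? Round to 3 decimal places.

6.400

The Pareto density is strictly decreasing on [x_m, ∞), so the mode is x_m = 6.400.
Mean = α·x_m/(α−1) = 3.2·6.4/2.2 = 9.309.
This is the posterior mode — the MAP estimate.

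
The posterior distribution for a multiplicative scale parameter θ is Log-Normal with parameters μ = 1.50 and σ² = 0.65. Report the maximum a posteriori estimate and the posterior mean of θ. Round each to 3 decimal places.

maximum a posteriori estimate = 2.340, posterior mean = 6.203

Mode = exp(μ − σ²) = exp(0.85) = 2.340.
Mean = exp(μ + σ²/2) = exp(1.825) = 6.203.
Right-skewed posterior ⇒ mode < mean.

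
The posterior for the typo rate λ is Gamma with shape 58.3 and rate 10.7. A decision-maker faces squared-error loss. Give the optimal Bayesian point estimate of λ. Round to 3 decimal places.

Mode = (α−1)/β = 57.3/10.7 = 5.355.
Mean = α/β = 58.3/10.7 = 5.449.
Squared-error loss ⇒ the optimal estimator is the posterior mean.

5.449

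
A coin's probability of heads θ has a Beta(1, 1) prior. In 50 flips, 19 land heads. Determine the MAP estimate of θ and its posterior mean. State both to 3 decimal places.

MAP estimate = 0.380, posterior mean = 0.385

Posterior: Beta(1+19, 1+31) = Beta(20, 32).
Mode = (20−1)/(20+32−2) = 19/50 = 0.380.
With a flat prior the MAP equals the MLE, 19/50.
Mean = 20/(20+32) = 20/52 = 0.385.
Right-skewed posterior ⇒ mode < mean.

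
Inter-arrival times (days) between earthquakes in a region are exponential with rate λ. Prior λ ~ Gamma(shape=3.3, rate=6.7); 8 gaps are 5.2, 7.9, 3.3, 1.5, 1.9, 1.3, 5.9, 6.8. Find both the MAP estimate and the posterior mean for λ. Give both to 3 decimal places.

Σ times = 33.8. Posterior: Gamma(shape = 3.3+8 = 11.3, rate = 6.7+33.8 = 40.5).
Mode = (α−1)/β = 10.3/40.5 = 0.254.
Mean = α/β = 11.3/40.5 = 0.279.
The posterior is right-skewed, so the mean exceeds the mode.

MAP: 0.254. Posterior mean: 0.279.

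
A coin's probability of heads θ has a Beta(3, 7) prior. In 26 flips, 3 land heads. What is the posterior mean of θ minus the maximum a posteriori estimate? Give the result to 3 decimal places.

Posterior: Beta(3+3, 7+23) = Beta(6, 30).
Mode = (6−1)/(6+30−2) = 5/34 = 0.147.
Mean = 6/(6+30) = 6/36 = 0.167.
Difference = 0.167 − 0.147 = 0.020.

0.020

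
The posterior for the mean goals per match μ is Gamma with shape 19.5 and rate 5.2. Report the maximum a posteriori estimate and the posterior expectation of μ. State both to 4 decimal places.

MAP: 3.5577. Posterior mean: 3.7500.

Mode = (α−1)/β = 18.5/5.2 = 3.5577.
Mean = α/β = 19.5/5.2 = 3.7500.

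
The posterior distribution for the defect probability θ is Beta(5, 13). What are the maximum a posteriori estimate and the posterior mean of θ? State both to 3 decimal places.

θ_MAP = 0.250, E[θ|data] = 0.278

Mode = (5−1)/(5+13−2) = 4/16 = 0.250.
Mean = 5/(5+13) = 5/18 = 0.278.
Right-skewed posterior ⇒ mode < mean.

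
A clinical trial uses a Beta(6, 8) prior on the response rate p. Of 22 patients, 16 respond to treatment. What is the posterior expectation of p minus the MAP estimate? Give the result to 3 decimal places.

Posterior: Beta(6+16, 8+6) = Beta(22, 14).
Mode = (22−1)/(22+14−2) = 21/34 = 0.618.
Mean = 22/(22+14) = 22/36 = 0.611.
Difference = 0.611 − 0.618 = -0.007.

-0.007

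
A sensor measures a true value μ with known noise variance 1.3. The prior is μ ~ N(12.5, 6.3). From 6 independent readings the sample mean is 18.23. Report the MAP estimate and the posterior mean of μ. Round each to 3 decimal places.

Posterior for μ is Normal. Precision-weighted mean: (1/6.3·12.5 + 6/1.3·18.23) / (1/6.3 + 6/1.3) = 18.039.
A Normal posterior is symmetric, so mode = mean.

MAP = 18.039; posterior mean = 18.039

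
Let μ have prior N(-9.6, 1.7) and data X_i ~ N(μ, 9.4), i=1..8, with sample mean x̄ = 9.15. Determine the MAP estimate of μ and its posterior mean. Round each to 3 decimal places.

MAP: 1.487. Posterior mean: 1.487.

Posterior for μ is Normal. Precision-weighted mean: (1/1.7·-9.6 + 8/9.4·9.15) / (1/1.7 + 8/9.4) = 1.487.
A Normal posterior is symmetric, so mode = mean.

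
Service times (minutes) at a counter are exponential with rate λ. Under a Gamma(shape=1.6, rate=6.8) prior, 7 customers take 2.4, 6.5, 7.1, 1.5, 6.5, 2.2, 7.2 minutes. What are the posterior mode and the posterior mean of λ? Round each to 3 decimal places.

Σ times = 33.4. Posterior: Gamma(shape = 1.6+7 = 8.6, rate = 6.8+33.4 = 40.2).
Mode = (α−1)/β = 7.6/40.2 = 0.189.
Mean = α/β = 8.6/40.2 = 0.214.
The posterior is right-skewed, so the mean exceeds the mode.

λ_MAP = 0.189, E[λ|data] = 0.214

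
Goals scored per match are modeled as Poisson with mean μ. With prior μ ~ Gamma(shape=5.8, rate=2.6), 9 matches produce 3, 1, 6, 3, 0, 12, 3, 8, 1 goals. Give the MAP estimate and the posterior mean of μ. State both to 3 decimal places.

μ_MAP = 3.603, E[μ|data] = 3.690

Σ counts = 37. Posterior: Gamma(shape = 5.8+37 = 42.8, rate = 2.6+9 = 11.6).
Mode = (α−1)/β = 41.8/11.6 = 3.603.
Mean = α/β = 42.8/11.6 = 3.690.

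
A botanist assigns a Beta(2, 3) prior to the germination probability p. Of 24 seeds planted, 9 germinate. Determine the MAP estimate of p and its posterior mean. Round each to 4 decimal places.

MAP estimate = 0.3704, posterior mean = 0.3793

Posterior: Beta(2+9, 3+15) = Beta(11, 18).
Mode = (11−1)/(11+18−2) = 10/27 = 0.3704.
Mean = 11/(11+18) = 11/29 = 0.3793.
Right-skewed posterior ⇒ mode < mean.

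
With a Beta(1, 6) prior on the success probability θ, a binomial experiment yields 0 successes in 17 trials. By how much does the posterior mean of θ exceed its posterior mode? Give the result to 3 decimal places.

0.042

Posterior: Beta(1+0, 6+17) = Beta(1, 23).
Since α = 1 ≤ 1 and β > 1, the Beta density is monotone decreasing on [0,1]; the mode is at 0.
Mean = 1/(1+23) = 0.042.
Difference = 0.042 − 0.000 = 0.042.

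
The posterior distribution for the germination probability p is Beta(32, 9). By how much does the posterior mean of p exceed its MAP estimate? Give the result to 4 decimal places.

Mode = (32−1)/(32+9−2) = 31/39 = 0.7949.
Mean = 32/(32+9) = 32/41 = 0.7805.
Difference = 0.7805 − 0.7949 = -0.0144.

-0.0144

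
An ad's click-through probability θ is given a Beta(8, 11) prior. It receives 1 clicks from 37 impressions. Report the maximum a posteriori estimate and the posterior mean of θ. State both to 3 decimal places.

MAP = 0.148, posterior mean = 0.161

Posterior: Beta(8+1, 11+36) = Beta(9, 47).
Mode = (9−1)/(9+47−2) = 8/54 = 0.148.
Mean = 9/(9+47) = 9/56 = 0.161.
The mean is pulled above the mode by the posterior's right skew.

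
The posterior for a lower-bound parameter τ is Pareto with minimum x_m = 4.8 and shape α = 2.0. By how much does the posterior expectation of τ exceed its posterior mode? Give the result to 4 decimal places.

The Pareto density is strictly decreasing on [x_m, ∞), so the mode is x_m = 4.8000.
Mean = α·x_m/(α−1) = 2.0·4.8/1.0 = 9.6000.
Difference = 9.6000 − 4.8000 = 4.8000.

4.8000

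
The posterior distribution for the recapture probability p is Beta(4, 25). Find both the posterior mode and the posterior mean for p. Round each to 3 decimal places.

Mode = (4−1)/(4+25−2) = 3/27 = 0.111.
Mean = 4/(4+25) = 4/29 = 0.138.
Right-skewed posterior ⇒ mode < mean.

MAP = 0.111, posterior mean = 0.138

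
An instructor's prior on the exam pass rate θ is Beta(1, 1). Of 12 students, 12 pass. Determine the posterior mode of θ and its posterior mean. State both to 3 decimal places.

θ_MAP = 1.000, E[θ|data] = 0.929

Posterior: Beta(1+12, 1+0) = Beta(13, 1).
Since β = 1 ≤ 1 and α > 1, the Beta density is monotone increasing on [0,1]; the mode is at 1.
Mean = 13/(13+1) = 0.929.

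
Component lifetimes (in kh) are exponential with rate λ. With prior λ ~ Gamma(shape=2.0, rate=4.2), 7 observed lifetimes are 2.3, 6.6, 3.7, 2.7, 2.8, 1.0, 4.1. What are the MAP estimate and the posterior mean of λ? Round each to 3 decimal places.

MAP = 0.292, posterior mean = 0.328

Σ times = 23.2. Posterior: Gamma(shape = 2.0+7 = 9.0, rate = 4.2+23.2 = 27.4).
Mode = (α−1)/β = 8.0/27.4 = 0.292.
Mean = α/β = 9.0/27.4 = 0.328.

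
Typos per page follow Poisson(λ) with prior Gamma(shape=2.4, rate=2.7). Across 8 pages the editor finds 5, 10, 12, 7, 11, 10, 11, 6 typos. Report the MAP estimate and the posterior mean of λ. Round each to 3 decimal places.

Σ counts = 72. Posterior: Gamma(shape = 2.4+72 = 74.4, rate = 2.7+8 = 10.7).
Mode = (α−1)/β = 73.4/10.7 = 6.860.
Mean = α/β = 74.4/10.7 = 6.953.
Mean > mode: the posterior has a right tail.

MAP estimate = 6.860, posterior mean = 6.953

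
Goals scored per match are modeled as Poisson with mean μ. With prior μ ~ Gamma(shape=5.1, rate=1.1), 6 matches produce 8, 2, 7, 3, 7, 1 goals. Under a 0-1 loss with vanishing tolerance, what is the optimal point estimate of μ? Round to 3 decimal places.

Σ counts = 28. Posterior: Gamma(shape = 5.1+28 = 33.1, rate = 1.1+6 = 7.1).
Mode = (α−1)/β = 32.1/7.1 = 4.521.
Mean = α/β = 33.1/7.1 = 4.662.
This is the posterior mode — the MAP estimate.

4.521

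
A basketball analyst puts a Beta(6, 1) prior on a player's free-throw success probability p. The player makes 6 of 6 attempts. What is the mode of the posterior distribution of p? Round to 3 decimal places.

Posterior: Beta(6+6, 1+0) = Beta(12, 1).
Since β = 1 ≤ 1 and α > 1, the Beta density is monotone increasing on [0,1]; the mode is at 1.
Mean = 12/(12+1) = 0.923.
This is the posterior mode — the MAP estimate.

1.000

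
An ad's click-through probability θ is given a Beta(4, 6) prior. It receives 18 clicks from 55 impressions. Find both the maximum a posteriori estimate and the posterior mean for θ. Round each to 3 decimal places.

Posterior: Beta(4+18, 6+37) = Beta(22, 43).
Mode = (22−1)/(22+43−2) = 21/63 = 0.333.
Mean = 22/(22+43) = 22/65 = 0.338.
Right-skewed posterior ⇒ mode < mean.

θ_MAP = 0.333, E[θ|data] = 0.338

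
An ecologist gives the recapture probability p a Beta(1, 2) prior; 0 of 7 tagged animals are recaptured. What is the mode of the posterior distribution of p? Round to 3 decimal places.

Posterior: Beta(1+0, 2+7) = Beta(1, 9).
Since α = 1 ≤ 1 and β > 1, the Beta density is monotone decreasing on [0,1]; the mode is at 0.
Mean = 1/(1+9) = 0.100.
This is the posterior mode — the MAP estimate.

0.000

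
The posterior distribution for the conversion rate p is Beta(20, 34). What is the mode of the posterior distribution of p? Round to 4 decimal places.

0.3654

Mode = (20−1)/(20+34−2) = 19/52 = 0.3654.
Mean = 20/(20+34) = 20/54 = 0.3704.
This is the posterior mode — the MAP estimate.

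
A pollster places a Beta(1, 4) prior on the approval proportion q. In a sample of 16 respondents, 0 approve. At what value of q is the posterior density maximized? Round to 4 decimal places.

0.0000

Posterior: Beta(1+0, 4+16) = Beta(1, 20).
Since α = 1 ≤ 1 and β > 1, the Beta density is monotone decreasing on [0,1]; the mode is at 0.
Mean = 1/(1+20) = 0.0476.
This is the posterior mode — the MAP estimate.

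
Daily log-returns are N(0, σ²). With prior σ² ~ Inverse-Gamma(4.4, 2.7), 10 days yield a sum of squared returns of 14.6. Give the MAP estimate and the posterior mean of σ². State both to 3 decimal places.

Posterior: Inverse-Gamma(shape = 4.4+10/2 = 9.4, scale = 2.7+14.6/2 = 10.0).
Mode = β/(α+1) = 10.0/10.4 = 0.962.
Mean = β/(α−1) = 10.0/8.4 = 1.190.
The posterior is right-skewed, so the mean exceeds the mode.

MAP: 0.962. Posterior mean: 1.190.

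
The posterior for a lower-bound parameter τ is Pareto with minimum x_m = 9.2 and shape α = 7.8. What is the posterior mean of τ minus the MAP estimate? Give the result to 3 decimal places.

The Pareto density is strictly decreasing on [x_m, ∞), so the mode is x_m = 9.200.
Mean = α·x_m/(α−1) = 7.8·9.2/6.8 = 10.553.
Difference = 10.553 − 9.200 = 1.353.

1.353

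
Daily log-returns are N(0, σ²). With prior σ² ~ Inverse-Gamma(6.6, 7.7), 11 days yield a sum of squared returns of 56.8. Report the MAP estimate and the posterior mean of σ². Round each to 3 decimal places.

Posterior: Inverse-Gamma(shape = 6.6+11/2 = 12.1, scale = 7.7+56.8/2 = 36.1).
Mode = β/(α+1) = 36.1/13.1 = 2.756.
Mean = β/(α−1) = 36.1/11.1 = 3.252.
The posterior is right-skewed, so the mean exceeds the mode.

MAP = 2.756, posterior mean = 3.252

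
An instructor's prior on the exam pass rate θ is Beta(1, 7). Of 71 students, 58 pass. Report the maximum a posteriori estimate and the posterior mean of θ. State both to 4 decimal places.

Posterior: Beta(1+58, 7+13) = Beta(59, 20).
Mode = (59−1)/(59+20−2) = 58/77 = 0.7532.
Mean = 59/(59+20) = 59/79 = 0.7468.

MAP = 0.7532, posterior mean = 0.7468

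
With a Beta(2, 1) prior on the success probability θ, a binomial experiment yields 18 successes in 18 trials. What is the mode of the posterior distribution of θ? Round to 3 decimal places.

1.000

Posterior: Beta(2+18, 1+0) = Beta(20, 1).
Since β = 1 ≤ 1 and α > 1, the Beta density is monotone increasing on [0,1]; the mode is at 1.
Mean = 20/(20+1) = 0.952.
This is the posterior mode — the MAP estimate.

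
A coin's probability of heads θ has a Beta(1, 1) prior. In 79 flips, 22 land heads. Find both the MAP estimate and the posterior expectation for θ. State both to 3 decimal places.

θ_MAP = 0.278, E[θ|data] = 0.284

Posterior: Beta(1+22, 1+57) = Beta(23, 58).
Mode = (23−1)/(23+58−2) = 22/79 = 0.278.
Mean = 23/(23+58) = 23/81 = 0.284.
Mean > mode: the posterior has a right tail.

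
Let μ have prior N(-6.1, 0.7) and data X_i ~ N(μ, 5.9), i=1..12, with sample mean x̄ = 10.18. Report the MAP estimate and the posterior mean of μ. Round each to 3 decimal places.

MAP: 3.463. Posterior mean: 3.463.

Posterior for μ is Normal. Precision-weighted mean: (1/0.7·-6.1 + 12/5.9·10.18) / (1/0.7 + 12/5.9) = 3.463.
A Normal posterior is symmetric, so mode = mean.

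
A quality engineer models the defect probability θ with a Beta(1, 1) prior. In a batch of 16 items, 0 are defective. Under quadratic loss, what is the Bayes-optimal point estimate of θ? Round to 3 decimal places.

0.056

Posterior: Beta(1+0, 1+16) = Beta(1, 17).
Since α = 1 ≤ 1 and β > 1, the Beta density is monotone decreasing on [0,1]; the mode is at 0.
Mean = 1/(1+17) = 0.056.
Quadratic loss ⇒ the optimal estimator is the posterior mean.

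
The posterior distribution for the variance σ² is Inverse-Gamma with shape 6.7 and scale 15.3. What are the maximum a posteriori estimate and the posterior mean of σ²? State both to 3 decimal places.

σ²_MAP = 1.987, E[σ²|data] = 2.684

Mode = β/(α+1) = 15.3/7.7 = 1.987.
Mean = β/(α−1) = 15.3/5.7 = 2.684.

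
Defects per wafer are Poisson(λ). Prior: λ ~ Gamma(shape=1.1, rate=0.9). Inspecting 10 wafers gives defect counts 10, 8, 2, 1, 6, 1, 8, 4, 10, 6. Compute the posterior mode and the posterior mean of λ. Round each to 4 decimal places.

MAP: 5.1468. Posterior mean: 5.2385.

Σ counts = 56. Posterior: Gamma(shape = 1.1+56 = 57.1, rate = 0.9+10 = 10.9).
Mode = (α−1)/β = 56.1/10.9 = 5.1468.
Mean = α/β = 57.1/10.9 = 5.2385.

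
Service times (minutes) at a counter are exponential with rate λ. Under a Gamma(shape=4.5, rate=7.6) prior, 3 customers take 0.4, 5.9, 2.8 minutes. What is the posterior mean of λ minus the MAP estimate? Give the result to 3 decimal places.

Σ times = 9.1. Posterior: Gamma(shape = 4.5+3 = 7.5, rate = 7.6+9.1 = 16.7).
Mode = (α−1)/β = 6.5/16.7 = 0.389.
Mean = α/β = 7.5/16.7 = 0.449.
Difference = 0.449 − 0.389 = 0.060.

0.060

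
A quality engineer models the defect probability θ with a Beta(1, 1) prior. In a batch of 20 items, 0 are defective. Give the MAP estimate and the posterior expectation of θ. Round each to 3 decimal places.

Posterior: Beta(1+0, 1+20) = Beta(1, 21).
Since α = 1 ≤ 1 and β > 1, the Beta density is monotone decreasing on [0,1]; the mode is at 0.
Mean = 1/(1+21) = 0.045.

MAP = 0.000, posterior mean = 0.045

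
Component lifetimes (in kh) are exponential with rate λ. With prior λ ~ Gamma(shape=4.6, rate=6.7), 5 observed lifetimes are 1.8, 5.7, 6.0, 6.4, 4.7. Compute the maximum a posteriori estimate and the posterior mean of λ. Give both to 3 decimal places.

Σ times = 24.6. Posterior: Gamma(shape = 4.6+5 = 9.6, rate = 6.7+24.6 = 31.3).
Mode = (α−1)/β = 8.6/31.3 = 0.275.
Mean = α/β = 9.6/31.3 = 0.307.

MAP = 0.275, posterior mean = 0.307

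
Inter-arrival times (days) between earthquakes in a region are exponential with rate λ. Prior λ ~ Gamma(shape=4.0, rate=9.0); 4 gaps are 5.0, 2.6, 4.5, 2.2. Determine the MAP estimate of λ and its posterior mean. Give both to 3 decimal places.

MAP = 0.300; posterior mean = 0.343

Σ times = 14.3. Posterior: Gamma(shape = 4.0+4 = 8.0, rate = 9.0+14.3 = 23.3).
Mode = (α−1)/β = 7.0/23.3 = 0.300.
Mean = α/β = 8.0/23.3 = 0.343.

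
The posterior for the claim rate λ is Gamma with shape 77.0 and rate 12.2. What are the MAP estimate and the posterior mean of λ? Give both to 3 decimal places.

MAP = 6.230, posterior mean = 6.311

Mode = (α−1)/β = 76.0/12.2 = 6.230.
Mean = α/β = 77.0/12.2 = 6.311.
Mean > mode: the posterior has a right tail.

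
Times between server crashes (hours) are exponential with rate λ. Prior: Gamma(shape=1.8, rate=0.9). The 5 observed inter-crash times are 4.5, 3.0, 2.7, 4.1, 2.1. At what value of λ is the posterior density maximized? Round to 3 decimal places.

0.335

Σ times = 16.4. Posterior: Gamma(shape = 1.8+5 = 6.8, rate = 0.9+16.4 = 17.3).
Mode = (α−1)/β = 5.8/17.3 = 0.335.
Mean = α/β = 6.8/17.3 = 0.393.
This is the posterior mode — the MAP estimate.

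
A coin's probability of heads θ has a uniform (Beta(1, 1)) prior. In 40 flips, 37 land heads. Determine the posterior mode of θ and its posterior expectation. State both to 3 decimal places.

MAP = 0.925; posterior mean = 0.905

Posterior: Beta(1+37, 1+3) = Beta(38, 4).
Mode = (38−1)/(38+4−2) = 37/40 = 0.925.
With a flat prior the MAP equals the MLE, 37/40.
Mean = 38/(38+4) = 38/42 = 0.905.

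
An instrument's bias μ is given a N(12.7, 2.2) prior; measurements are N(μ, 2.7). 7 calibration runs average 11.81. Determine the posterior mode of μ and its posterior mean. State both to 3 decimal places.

MAP = 11.943, posterior mean = 11.943

Posterior for μ is Normal. Precision-weighted mean: (1/2.2·12.7 + 7/2.7·11.81) / (1/2.2 + 7/2.7) = 11.943.
A Normal posterior is symmetric, so mode = mean.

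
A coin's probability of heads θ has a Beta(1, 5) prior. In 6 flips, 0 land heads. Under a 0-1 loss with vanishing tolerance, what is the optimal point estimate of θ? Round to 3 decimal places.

Posterior: Beta(1+0, 5+6) = Beta(1, 11).
Since α = 1 ≤ 1 and β > 1, the Beta density is monotone decreasing on [0,1]; the mode is at 0.
Mean = 1/(1+11) = 0.083.
This is the posterior mode — the MAP estimate.

0.000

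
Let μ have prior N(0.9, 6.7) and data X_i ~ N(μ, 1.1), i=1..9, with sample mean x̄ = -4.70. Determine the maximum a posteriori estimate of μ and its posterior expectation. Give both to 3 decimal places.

Posterior for μ is Normal. Precision-weighted mean: (1/6.7·0.9 + 9/1.1·-4.70) / (1/6.7 + 9/1.1) = -4.600.
A Normal posterior is symmetric, so mode = mean.

MAP = -4.600; posterior mean = -4.600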